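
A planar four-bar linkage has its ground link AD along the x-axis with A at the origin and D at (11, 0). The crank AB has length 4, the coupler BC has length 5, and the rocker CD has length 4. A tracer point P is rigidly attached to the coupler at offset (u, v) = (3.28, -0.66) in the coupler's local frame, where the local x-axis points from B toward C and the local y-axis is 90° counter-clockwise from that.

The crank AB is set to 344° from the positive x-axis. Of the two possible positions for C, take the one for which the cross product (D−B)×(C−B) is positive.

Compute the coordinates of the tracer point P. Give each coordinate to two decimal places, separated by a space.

A=(0,0), D=(11.00,0)
B = A + 4.00·(cos344°, sin344°) = (3.8450, -1.1025)
|BD| = 7.2394
circle(B,5.00) ∩ circle(D,4.00): a=4.2413, h=2.6479
  candidates: C₊=(7.6336,2.1604) cross=19.169; C₋=(8.4401,-3.0736) cross=-19.169
  mode + wants cross > 0 → take C=(7.6336,2.1604) (cross=19.169)
ex = (C−B)/|BC| = (0.7577,0.6526); ey = (-0.6526,0.7577)
P = B + 3.28·ex + -0.66·ey = (6.7610,0.5379)

6.76 0.54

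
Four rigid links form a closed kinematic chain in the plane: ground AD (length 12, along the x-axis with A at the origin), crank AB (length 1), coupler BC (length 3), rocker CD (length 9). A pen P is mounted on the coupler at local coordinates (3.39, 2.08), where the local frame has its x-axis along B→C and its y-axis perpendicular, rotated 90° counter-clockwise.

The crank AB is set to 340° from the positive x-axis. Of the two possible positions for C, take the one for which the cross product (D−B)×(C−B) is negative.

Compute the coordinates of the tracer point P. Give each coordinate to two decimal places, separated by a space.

A=(0,0), D=(12.00,0)
B = A + 1.00·(cos340°, sin340°) = (0.9397, -0.3420)
|BD| = 11.0656
circle(B,3.00) ∩ circle(D,9.00): a=2.2795, h=1.9504
  candidates: C₊=(3.1578,1.6779) cross=21.582; C₋=(3.2784,-2.2210) cross=-21.582
  mode - wants cross < 0 → take C=(3.2784,-2.2210) (cross=-21.582)
ex = (C−B)/|BC| = (0.7796,-0.6263); ey = (0.6263,0.7796)
P = B + 3.39·ex + 2.08·ey = (4.8852,-0.8438)

4.89 -0.84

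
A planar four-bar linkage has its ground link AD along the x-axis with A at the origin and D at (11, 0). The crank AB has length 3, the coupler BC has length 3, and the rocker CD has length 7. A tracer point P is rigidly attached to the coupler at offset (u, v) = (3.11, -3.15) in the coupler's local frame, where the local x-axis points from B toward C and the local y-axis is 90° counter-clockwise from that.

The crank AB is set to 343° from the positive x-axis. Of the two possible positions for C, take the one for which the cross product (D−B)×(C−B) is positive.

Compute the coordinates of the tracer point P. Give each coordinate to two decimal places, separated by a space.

7.09 0.46

A=(0,0), D=(11.00,0)
B = A + 3.00·(cos343°, sin343°) = (2.8689, -0.8771)
|BD| = 8.1783
circle(B,3.00) ∩ circle(D,7.00): a=1.6436, h=2.5097
  candidates: C₊=(4.2339,1.7944) cross=20.525; C₋=(4.7722,-3.1960) cross=-20.525
  mode + wants cross > 0 → take C=(4.2339,1.7944) (cross=20.525)
ex = (C−B)/|BC| = (0.4550,0.8905); ey = (-0.8905,0.4550)
P = B + 3.11·ex + -3.15·ey = (7.0890,0.4591)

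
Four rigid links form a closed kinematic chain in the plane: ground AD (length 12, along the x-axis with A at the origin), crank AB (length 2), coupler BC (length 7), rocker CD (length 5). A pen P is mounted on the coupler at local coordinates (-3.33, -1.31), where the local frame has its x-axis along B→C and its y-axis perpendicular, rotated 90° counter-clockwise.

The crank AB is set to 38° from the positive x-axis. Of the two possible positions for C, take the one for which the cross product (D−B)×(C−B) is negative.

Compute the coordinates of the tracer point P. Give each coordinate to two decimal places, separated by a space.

-1.96 1.81

A=(0,0), D=(12.00,0)
B = A + 2.00·(cos38°, sin38°) = (1.5760, 1.2313)
|BD| = 10.4965
circle(B,7.00) ∩ circle(D,5.00): a=6.3915, h=2.8547
  candidates: C₊=(8.2582,3.3165) cross=29.964; C₋=(7.5885,-2.3534) cross=-29.964
  mode - wants cross < 0 → take C=(7.5885,-2.3534) (cross=-29.964)
ex = (C−B)/|BC| = (0.8589,-0.5121); ey = (0.5121,0.8589)
P = B + -3.33·ex + -1.31·ey = (-1.9550,1.8114)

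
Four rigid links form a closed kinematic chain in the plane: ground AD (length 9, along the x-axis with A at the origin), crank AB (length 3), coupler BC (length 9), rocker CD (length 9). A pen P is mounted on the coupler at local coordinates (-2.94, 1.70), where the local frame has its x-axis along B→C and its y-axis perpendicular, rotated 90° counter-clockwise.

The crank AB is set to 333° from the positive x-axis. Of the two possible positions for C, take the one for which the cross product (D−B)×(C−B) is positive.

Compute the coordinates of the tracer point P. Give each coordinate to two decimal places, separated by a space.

A=(0,0), D=(9.00,0)
B = A + 3.00·(cos333°, sin333°) = (2.6730, -1.3620)
|BD| = 6.4719
circle(B,9.00) ∩ circle(D,9.00): a=3.2360, h=8.3981
  candidates: C₊=(4.0692,7.5291) cross=54.352; C₋=(7.6038,-8.8910) cross=-54.352
  mode + wants cross > 0 → take C=(4.0692,7.5291) (cross=54.352)
ex = (C−B)/|BC| = (0.1551,0.9879); ey = (-0.9879,0.1551)
P = B + -2.94·ex + 1.70·ey = (0.5375,-4.0027)

0.54 -4.00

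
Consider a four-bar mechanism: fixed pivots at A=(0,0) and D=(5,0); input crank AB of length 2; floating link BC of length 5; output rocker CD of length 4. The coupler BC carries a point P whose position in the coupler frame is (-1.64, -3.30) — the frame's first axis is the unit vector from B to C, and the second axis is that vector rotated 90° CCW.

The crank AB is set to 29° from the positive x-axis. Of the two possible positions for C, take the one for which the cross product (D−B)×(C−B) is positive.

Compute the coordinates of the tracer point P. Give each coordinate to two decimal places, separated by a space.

A=(0,0), D=(5.00,0)
B = A + 2.00·(cos29°, sin29°) = (1.7492, 0.9696)
|BD| = 3.3923
circle(B,5.00) ∩ circle(D,4.00): a=3.0227, h=3.9829
  candidates: C₊=(5.7842,3.9224) cross=13.511; C₋=(3.5074,-3.7111) cross=-13.511
  mode + wants cross > 0 → take C=(5.7842,3.9224) (cross=13.511)
ex = (C−B)/|BC| = (0.8070,0.5905); ey = (-0.5905,0.8070)
P = B + -1.64·ex + -3.30·ey = (2.3746,-2.6620)

2.37 -2.66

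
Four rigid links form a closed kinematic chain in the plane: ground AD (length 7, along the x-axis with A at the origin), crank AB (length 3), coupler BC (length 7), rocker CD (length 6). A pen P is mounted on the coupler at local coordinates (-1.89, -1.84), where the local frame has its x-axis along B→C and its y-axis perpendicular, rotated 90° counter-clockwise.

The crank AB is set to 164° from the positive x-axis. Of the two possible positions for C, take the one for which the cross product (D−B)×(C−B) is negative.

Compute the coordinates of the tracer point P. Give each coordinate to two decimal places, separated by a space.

-5.52 0.70

A=(0,0), D=(7.00,0)
B = A + 3.00·(cos164°, sin164°) = (-2.8838, 0.8269)
|BD| = 9.9183
circle(B,7.00) ∩ circle(D,6.00): a=5.6145, h=4.1806
  candidates: C₊=(3.0597,4.5248) cross=41.464; C₋=(2.3626,-3.8072) cross=-41.464
  mode - wants cross < 0 → take C=(2.3626,-3.8072) (cross=-41.464)
ex = (C−B)/|BC| = (0.7495,-0.6620); ey = (0.6620,0.7495)
P = B + -1.89·ex + -1.84·ey = (-5.5184,0.6991)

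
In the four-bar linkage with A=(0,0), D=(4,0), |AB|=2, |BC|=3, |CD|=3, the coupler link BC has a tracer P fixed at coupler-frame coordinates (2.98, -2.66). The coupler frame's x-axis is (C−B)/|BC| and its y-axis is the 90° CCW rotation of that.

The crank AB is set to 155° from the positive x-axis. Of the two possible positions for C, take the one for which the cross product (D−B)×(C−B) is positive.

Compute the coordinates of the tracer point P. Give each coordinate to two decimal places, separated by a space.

1.32 -1.63

A=(0,0), D=(4.00,0)
B = A + 2.00·(cos155°, sin155°) = (-1.8126, 0.8452)
|BD| = 5.8737
circle(B,3.00) ∩ circle(D,3.00): a=2.9369, h=0.6122
  candidates: C₊=(1.1818,1.0284) cross=3.596; C₋=(1.0056,-0.1832) cross=-3.596
  mode + wants cross > 0 → take C=(1.1818,1.0284) (cross=3.596)
ex = (C−B)/|BC| = (0.9981,0.0611); ey = (-0.0611,0.9981)
P = B + 2.98·ex + -2.66·ey = (1.3243,-1.6278)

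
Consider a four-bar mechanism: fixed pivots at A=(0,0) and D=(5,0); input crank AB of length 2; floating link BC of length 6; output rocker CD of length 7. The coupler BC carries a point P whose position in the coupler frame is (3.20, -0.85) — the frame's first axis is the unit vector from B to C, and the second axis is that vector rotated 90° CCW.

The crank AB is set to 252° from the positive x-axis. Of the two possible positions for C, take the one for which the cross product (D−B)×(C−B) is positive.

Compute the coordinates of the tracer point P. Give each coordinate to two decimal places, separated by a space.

0.20 1.31

A=(0,0), D=(5.00,0)
B = A + 2.00·(cos252°, sin252°) = (-0.6180, -1.9021)
|BD| = 5.9313
circle(B,6.00) ∩ circle(D,7.00): a=1.8698, h=5.7012
  candidates: C₊=(-0.6753,4.0976) cross=33.816; C₋=(2.9813,-6.7026) cross=-33.816
  mode + wants cross > 0 → take C=(-0.6753,4.0976) (cross=33.816)
ex = (C−B)/|BC| = (-0.0096,1.0000); ey = (-1.0000,-0.0096)
P = B + 3.20·ex + -0.85·ey = (0.2014,1.3059)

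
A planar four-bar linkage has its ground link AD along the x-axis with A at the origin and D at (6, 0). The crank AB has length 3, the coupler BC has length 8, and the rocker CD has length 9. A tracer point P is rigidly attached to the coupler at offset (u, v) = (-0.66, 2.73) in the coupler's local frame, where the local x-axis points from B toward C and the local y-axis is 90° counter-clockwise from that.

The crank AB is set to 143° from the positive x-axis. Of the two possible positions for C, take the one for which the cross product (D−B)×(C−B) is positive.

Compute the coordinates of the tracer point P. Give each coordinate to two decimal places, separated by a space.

A=(0,0), D=(6.00,0)
B = A + 3.00·(cos143°, sin143°) = (-2.3959, 1.8054)
|BD| = 8.5878
circle(B,8.00) ∩ circle(D,9.00): a=3.3041, h=7.2858
  candidates: C₊=(2.3661,8.2338) cross=62.569; C₋=(-0.6973,-6.0122) cross=-62.569
  mode + wants cross > 0 → take C=(2.3661,8.2338) (cross=62.569)
ex = (C−B)/|BC| = (0.5953,0.8035); ey = (-0.8035,0.5953)
P = B + -0.66·ex + 2.73·ey = (-4.9824,2.9001)

-4.98 2.90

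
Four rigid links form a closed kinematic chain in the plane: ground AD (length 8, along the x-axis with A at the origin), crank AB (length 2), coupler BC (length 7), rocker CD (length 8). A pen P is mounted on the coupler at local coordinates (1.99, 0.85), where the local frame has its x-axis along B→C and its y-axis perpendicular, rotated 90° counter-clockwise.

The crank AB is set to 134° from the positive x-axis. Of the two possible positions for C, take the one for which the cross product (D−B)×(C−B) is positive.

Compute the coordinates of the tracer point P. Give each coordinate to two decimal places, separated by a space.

-0.65 3.47

A=(0,0), D=(8.00,0)
B = A + 2.00·(cos134°, sin134°) = (-1.3893, 1.4387)
|BD| = 9.4989
circle(B,7.00) ∩ circle(D,8.00): a=3.9599, h=5.7723
  candidates: C₊=(3.3991,6.5446) cross=54.830; C₋=(1.6506,-4.8668) cross=-54.830
  mode + wants cross > 0 → take C=(3.3991,6.5446) (cross=54.830)
ex = (C−B)/|BC| = (0.6841,0.7294); ey = (-0.7294,0.6841)
P = B + 1.99·ex + 0.85·ey = (-0.6480,3.4717)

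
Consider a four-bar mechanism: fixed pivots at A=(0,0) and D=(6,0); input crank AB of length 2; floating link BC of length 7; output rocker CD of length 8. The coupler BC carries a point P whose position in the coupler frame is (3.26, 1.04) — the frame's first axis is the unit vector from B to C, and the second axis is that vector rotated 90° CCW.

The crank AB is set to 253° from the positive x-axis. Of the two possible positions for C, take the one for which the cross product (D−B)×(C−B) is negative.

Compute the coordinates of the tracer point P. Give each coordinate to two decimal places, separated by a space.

2.16 -3.95

A=(0,0), D=(6.00,0)
B = A + 2.00·(cos253°, sin253°) = (-0.5847, -1.9126)
|BD| = 6.8569
circle(B,7.00) ∩ circle(D,8.00): a=2.3347, h=6.5992
  candidates: C₊=(-0.1835,5.0759) cross=45.250; C₋=(3.4980,-7.5987) cross=-45.250
  mode - wants cross < 0 → take C=(3.4980,-7.5987) (cross=-45.250)
ex = (C−B)/|BC| = (0.5832,-0.8123); ey = (0.8123,0.5832)
P = B + 3.26·ex + 1.04·ey = (2.1614,-3.9541)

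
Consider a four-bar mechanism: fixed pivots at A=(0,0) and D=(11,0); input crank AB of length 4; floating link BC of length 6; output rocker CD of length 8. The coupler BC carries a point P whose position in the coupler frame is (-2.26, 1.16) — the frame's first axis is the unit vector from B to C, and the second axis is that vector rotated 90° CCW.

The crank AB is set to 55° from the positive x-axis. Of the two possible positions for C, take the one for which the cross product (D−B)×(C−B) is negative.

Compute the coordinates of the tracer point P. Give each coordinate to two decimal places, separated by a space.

3.00 5.72

A=(0,0), D=(11.00,0)
B = A + 4.00·(cos55°, sin55°) = (2.2943, 3.2766)
|BD| = 9.3019
circle(B,6.00) ∩ circle(D,8.00): a=3.1459, h=5.1092
  candidates: C₊=(7.0383,6.9502) cross=47.525; C₋=(3.4388,-2.6132) cross=-47.525
  mode - wants cross < 0 → take C=(3.4388,-2.6132) (cross=-47.525)
ex = (C−B)/|BC| = (0.1908,-0.9816); ey = (0.9816,0.1908)
P = B + -2.26·ex + 1.16·ey = (3.0019,5.7164)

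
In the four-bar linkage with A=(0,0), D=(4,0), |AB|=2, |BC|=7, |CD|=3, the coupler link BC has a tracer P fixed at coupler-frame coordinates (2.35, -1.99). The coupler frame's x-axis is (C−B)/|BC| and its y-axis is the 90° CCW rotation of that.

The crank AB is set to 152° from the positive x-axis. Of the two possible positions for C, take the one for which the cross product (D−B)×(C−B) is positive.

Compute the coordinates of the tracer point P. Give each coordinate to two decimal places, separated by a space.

A=(0,0), D=(4.00,0)
B = A + 2.00·(cos152°, sin152°) = (-1.7659, 0.9389)
|BD| = 5.8418
circle(B,7.00) ∩ circle(D,3.00): a=6.3445, h=2.9576
  candidates: C₊=(4.9715,2.8383) cross=17.278; C₋=(4.0208,-2.9999) cross=-17.278
  mode + wants cross > 0 → take C=(4.9715,2.8383) (cross=17.278)
ex = (C−B)/|BC| = (0.9625,0.2713); ey = (-0.2713,0.9625)
P = B + 2.35·ex + -1.99·ey = (1.0359,-0.3387)

1.04 -0.34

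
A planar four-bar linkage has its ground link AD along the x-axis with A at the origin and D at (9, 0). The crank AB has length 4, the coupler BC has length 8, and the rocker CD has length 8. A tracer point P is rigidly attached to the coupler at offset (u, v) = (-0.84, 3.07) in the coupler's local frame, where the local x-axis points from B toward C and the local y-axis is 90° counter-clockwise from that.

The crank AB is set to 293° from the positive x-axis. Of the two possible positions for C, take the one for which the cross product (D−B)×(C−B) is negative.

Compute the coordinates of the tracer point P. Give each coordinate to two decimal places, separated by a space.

A=(0,0), D=(9.00,0)
B = A + 4.00·(cos293°, sin293°) = (1.5629, -3.6820)
|BD| = 8.2986
circle(B,8.00) ∩ circle(D,8.00): a=4.1493, h=6.8398
  candidates: C₊=(2.2467,4.2887) cross=56.761; C₋=(8.3162,-7.9707) cross=-56.761
  mode - wants cross < 0 → take C=(8.3162,-7.9707) (cross=-56.761)
ex = (C−B)/|BC| = (0.8442,-0.5361); ey = (0.5361,0.8442)
P = B + -0.84·ex + 3.07·ey = (2.4996,-0.6401)

2.50 -0.64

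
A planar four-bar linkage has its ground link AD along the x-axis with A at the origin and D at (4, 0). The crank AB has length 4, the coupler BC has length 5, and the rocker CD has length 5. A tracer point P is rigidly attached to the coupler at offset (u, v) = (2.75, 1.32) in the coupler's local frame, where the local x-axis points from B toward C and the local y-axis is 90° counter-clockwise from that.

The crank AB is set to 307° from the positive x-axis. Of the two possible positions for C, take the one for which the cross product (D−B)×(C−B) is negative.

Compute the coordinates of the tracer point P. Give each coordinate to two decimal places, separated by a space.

5.27 -2.15

A=(0,0), D=(4.00,0)
B = A + 4.00·(cos307°, sin307°) = (2.4073, -3.1945)
|BD| = 3.5696
circle(B,5.00) ∩ circle(D,5.00): a=1.7848, h=4.6706
  candidates: C₊=(-0.9763,0.4867) cross=16.672; C₋=(7.3835,-3.6813) cross=-16.672
  mode - wants cross < 0 → take C=(7.3835,-3.6813) (cross=-16.672)
ex = (C−B)/|BC| = (0.9953,-0.0973); ey = (0.0973,0.9953)
P = B + 2.75·ex + 1.32·ey = (5.2727,-2.1485)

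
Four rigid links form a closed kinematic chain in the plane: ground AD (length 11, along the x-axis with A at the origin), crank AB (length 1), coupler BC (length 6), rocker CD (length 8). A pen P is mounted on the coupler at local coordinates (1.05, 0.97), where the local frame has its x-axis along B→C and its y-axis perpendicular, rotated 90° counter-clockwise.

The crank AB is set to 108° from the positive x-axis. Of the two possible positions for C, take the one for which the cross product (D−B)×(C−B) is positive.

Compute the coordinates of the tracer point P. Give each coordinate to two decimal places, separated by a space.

A=(0,0), D=(11.00,0)
B = A + 1.00·(cos108°, sin108°) = (-0.3090, 0.9511)
|BD| = 11.3489
circle(B,6.00) ∩ circle(D,8.00): a=4.4409, h=4.0347
  candidates: C₊=(4.4543,4.5994) cross=45.789; C₋=(3.7781,-3.4416) cross=-45.789
  mode + wants cross > 0 → take C=(4.4543,4.5994) (cross=45.789)
ex = (C−B)/|BC| = (0.7939,0.6081); ey = (-0.6081,0.7939)
P = B + 1.05·ex + 0.97·ey = (-0.0652,2.3596)

-0.07 2.36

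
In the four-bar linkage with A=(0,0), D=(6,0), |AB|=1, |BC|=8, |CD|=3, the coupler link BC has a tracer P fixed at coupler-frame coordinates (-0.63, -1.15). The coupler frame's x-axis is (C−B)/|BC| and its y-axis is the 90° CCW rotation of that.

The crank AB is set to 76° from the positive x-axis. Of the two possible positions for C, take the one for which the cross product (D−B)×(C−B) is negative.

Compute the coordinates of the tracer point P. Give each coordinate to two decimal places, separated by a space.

A=(0,0), D=(6.00,0)
B = A + 1.00·(cos76°, sin76°) = (0.2419, 0.9703)
|BD| = 5.8393
circle(B,8.00) ∩ circle(D,3.00): a=7.6291, h=2.4076
  candidates: C₊=(8.1650,2.0767) cross=14.058; C₋=(7.3649,-2.6715) cross=-14.058
  mode - wants cross < 0 → take C=(7.3649,-2.6715) (cross=-14.058)
ex = (C−B)/|BC| = (0.8904,-0.4552); ey = (0.4552,0.8904)
P = B + -0.63·ex + -1.15·ey = (-0.8425,0.2332)

-0.84 0.23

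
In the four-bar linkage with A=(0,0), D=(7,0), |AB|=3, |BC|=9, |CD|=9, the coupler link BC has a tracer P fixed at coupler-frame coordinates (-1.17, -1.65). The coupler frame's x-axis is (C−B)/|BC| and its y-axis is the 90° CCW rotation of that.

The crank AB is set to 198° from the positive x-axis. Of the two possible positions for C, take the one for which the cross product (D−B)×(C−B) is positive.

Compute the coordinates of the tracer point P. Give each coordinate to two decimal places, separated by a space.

-1.94 -2.73

A=(0,0), D=(7.00,0)
B = A + 3.00·(cos198°, sin198°) = (-2.8532, -0.9271)
|BD| = 9.8967
circle(B,9.00) ∩ circle(D,9.00): a=4.9483, h=7.5176
  candidates: C₊=(1.3692,7.0210) cross=74.399; C₋=(2.7776,-7.9480) cross=-74.399
  mode + wants cross > 0 → take C=(1.3692,7.0210) (cross=74.399)
ex = (C−B)/|BC| = (0.4692,0.8831); ey = (-0.8831,0.4692)
P = B + -1.17·ex + -1.65·ey = (-1.9449,-2.7344)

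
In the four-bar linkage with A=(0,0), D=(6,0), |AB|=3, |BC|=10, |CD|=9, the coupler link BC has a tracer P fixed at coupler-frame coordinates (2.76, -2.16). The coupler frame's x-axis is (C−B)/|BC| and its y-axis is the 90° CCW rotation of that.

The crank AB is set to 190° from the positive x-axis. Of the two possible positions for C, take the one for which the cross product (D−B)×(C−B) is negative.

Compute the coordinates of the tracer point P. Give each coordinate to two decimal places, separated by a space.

-3.02 -4.03

A=(0,0), D=(6.00,0)
B = A + 3.00·(cos190°, sin190°) = (-2.9544, -0.5209)
|BD| = 8.9696
circle(B,10.00) ∩ circle(D,9.00): a=5.5439, h=8.3226
  candidates: C₊=(2.0968,8.1096) cross=74.650; C₋=(3.0635,-8.5075) cross=-74.650
  mode - wants cross < 0 → take C=(3.0635,-8.5075) (cross=-74.650)
ex = (C−B)/|BC| = (0.6018,-0.7987); ey = (0.7987,0.6018)
P = B + 2.76·ex + -2.16·ey = (-3.0186,-4.0251)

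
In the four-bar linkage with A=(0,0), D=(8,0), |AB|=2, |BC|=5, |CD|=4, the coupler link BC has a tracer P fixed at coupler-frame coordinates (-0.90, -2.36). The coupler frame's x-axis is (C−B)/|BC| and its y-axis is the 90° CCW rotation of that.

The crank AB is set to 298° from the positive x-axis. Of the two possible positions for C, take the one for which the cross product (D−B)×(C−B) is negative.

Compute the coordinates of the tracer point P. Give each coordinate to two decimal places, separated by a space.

-0.63 -3.74

A=(0,0), D=(8.00,0)
B = A + 2.00·(cos298°, sin298°) = (0.9389, -1.7659)
|BD| = 7.2785
circle(B,5.00) ∩ circle(D,4.00): a=4.2575, h=2.6217
  candidates: C₊=(4.4332,1.8105) cross=19.082; C₋=(5.7053,-3.2764) cross=-19.082
  mode - wants cross < 0 → take C=(5.7053,-3.2764) (cross=-19.082)
ex = (C−B)/|BC| = (0.9533,-0.3021); ey = (0.3021,0.9533)
P = B + -0.90·ex + -2.36·ey = (-0.6319,-3.7437)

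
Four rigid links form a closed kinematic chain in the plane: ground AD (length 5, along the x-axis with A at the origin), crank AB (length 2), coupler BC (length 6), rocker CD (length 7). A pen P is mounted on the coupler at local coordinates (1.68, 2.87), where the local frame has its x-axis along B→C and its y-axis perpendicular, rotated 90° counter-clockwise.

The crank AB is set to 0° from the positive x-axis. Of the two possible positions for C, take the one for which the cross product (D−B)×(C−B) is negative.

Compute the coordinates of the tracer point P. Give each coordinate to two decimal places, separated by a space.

A=(0,0), D=(5.00,0)
B = A + 2.00·(cos0°, sin0°) = (2.0000, 0.0000)
|BD| = 3.0000
circle(B,6.00) ∩ circle(D,7.00): a=-0.6667, h=5.9628
  candidates: C₊=(1.3333,5.9628) cross=17.889; C₋=(1.3333,-5.9628) cross=-17.889
  mode - wants cross < 0 → take C=(1.3333,-5.9628) (cross=-17.889)
ex = (C−B)/|BC| = (-0.1111,-0.9938); ey = (0.9938,-0.1111)
P = B + 1.68·ex + 2.87·ey = (4.6656,-1.9885)

4.67 -1.99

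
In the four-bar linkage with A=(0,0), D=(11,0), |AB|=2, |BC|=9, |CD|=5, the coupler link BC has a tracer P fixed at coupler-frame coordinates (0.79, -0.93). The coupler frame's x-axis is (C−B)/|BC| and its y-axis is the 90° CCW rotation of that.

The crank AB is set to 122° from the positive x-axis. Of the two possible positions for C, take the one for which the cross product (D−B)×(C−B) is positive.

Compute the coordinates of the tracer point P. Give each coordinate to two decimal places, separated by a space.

A=(0,0), D=(11.00,0)
B = A + 2.00·(cos122°, sin122°) = (-1.0598, 1.6961)
|BD| = 12.1785
circle(B,9.00) ∩ circle(D,5.00): a=8.3884, h=3.2611
  candidates: C₊=(7.7010,3.7572) cross=39.716; C₋=(6.7926,-2.7015) cross=-39.716
  mode + wants cross > 0 → take C=(7.7010,3.7572) (cross=39.716)
ex = (C−B)/|BC| = (0.9734,0.2290); ey = (-0.2290,0.9734)
P = B + 0.79·ex + -0.93·ey = (-0.0779,0.9717)

-0.08 0.97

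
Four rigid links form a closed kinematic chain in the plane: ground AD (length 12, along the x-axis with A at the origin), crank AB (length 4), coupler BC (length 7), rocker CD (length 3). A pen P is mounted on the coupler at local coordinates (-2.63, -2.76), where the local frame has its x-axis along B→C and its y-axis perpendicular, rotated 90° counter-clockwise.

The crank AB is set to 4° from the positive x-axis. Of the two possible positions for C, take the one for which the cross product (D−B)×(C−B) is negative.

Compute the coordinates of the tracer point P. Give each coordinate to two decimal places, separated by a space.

0.47 -1.19

A=(0,0), D=(12.00,0)
B = A + 4.00·(cos4°, sin4°) = (3.9903, 0.2790)
|BD| = 8.0146
circle(B,7.00) ∩ circle(D,3.00): a=6.5027, h=2.5912
  candidates: C₊=(10.5793,2.6423) cross=20.767; C₋=(10.3988,-2.5370) cross=-20.767
  mode - wants cross < 0 → take C=(10.3988,-2.5370) (cross=-20.767)
ex = (C−B)/|BC| = (0.9155,-0.4023); ey = (0.4023,0.9155)
P = B + -2.63·ex + -2.76·ey = (0.4721,-1.1898)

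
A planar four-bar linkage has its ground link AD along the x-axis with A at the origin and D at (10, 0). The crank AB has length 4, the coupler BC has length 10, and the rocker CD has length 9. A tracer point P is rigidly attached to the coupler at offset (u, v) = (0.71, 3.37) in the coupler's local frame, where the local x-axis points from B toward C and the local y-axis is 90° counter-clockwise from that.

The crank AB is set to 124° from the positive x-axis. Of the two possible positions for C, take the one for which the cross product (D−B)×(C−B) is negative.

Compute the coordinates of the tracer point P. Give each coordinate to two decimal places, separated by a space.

A=(0,0), D=(10.00,0)
B = A + 4.00·(cos124°, sin124°) = (-2.2368, 3.3162)
|BD| = 12.6781
circle(B,10.00) ∩ circle(D,9.00): a=7.0884, h=7.0537
  candidates: C₊=(6.4498,8.2702) cross=89.428; C₋=(2.7599,-5.3461) cross=-89.428
  mode - wants cross < 0 → take C=(2.7599,-5.3461) (cross=-89.428)
ex = (C−B)/|BC| = (0.4997,-0.8662); ey = (0.8662,0.4997)
P = B + 0.71·ex + 3.37·ey = (1.0372,4.3850)

1.04 4.38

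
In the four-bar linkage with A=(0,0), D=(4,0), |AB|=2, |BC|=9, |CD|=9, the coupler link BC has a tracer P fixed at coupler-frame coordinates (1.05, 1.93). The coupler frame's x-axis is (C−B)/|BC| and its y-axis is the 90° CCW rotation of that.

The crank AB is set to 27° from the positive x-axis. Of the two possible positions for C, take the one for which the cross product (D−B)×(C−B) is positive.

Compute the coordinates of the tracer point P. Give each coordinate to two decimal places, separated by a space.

0.63 2.78

A=(0,0), D=(4.00,0)
B = A + 2.00·(cos27°, sin27°) = (1.7820, 0.9080)
|BD| = 2.3966
circle(B,9.00) ∩ circle(D,9.00): a=1.1983, h=8.9199
  candidates: C₊=(6.2703,8.7089) cross=21.378; C₋=(-0.4883,-7.8010) cross=-21.378
  mode + wants cross > 0 → take C=(6.2703,8.7089) (cross=21.378)
ex = (C−B)/|BC| = (0.4987,0.8668); ey = (-0.8668,0.4987)
P = B + 1.05·ex + 1.93·ey = (0.6328,2.7806)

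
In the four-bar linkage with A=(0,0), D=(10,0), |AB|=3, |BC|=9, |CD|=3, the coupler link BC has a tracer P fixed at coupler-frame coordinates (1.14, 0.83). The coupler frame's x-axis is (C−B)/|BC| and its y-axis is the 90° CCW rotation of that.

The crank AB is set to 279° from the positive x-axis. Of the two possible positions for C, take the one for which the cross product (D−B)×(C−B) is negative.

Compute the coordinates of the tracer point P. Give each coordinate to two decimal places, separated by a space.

A=(0,0), D=(10.00,0)
B = A + 3.00·(cos279°, sin279°) = (0.4693, -2.9631)
|BD| = 9.9807
circle(B,9.00) ∩ circle(D,3.00): a=8.5973, h=2.6620
  candidates: C₊=(7.8887,2.1313) cross=26.569; C₋=(9.4693,-2.9527) cross=-26.569
  mode - wants cross < 0 → take C=(9.4693,-2.9527) (cross=-26.569)
ex = (C−B)/|BC| = (1.0000,0.0012); ey = (-0.0012,1.0000)
P = B + 1.14·ex + 0.83·ey = (1.6083,-2.1318)

1.61 -2.13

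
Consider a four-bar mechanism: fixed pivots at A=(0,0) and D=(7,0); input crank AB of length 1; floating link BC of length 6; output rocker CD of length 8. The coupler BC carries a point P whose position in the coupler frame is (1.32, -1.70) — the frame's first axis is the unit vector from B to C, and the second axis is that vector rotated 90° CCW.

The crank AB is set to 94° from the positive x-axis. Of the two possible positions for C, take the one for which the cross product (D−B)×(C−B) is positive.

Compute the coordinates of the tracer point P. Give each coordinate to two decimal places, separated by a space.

2.02 1.53

A=(0,0), D=(7.00,0)
B = A + 1.00·(cos94°, sin94°) = (-0.0698, 0.9976)
|BD| = 7.1398
circle(B,6.00) ∩ circle(D,8.00): a=1.6091, h=5.7802
  candidates: C₊=(2.3311,6.4963) cross=41.270; C₋=(0.7159,-4.9508) cross=-41.270
  mode + wants cross > 0 → take C=(2.3311,6.4963) (cross=41.270)
ex = (C−B)/|BC| = (0.4001,0.9165); ey = (-0.9165,0.4001)
P = B + 1.32·ex + -1.70·ey = (2.0164,1.5270)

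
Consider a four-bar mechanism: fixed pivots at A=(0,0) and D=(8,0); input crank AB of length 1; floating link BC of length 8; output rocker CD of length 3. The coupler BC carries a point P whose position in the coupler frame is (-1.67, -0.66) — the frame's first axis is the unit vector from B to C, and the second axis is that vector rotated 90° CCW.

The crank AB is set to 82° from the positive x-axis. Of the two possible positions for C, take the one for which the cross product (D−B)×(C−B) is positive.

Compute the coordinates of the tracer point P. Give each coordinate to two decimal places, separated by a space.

A=(0,0), D=(8.00,0)
B = A + 1.00·(cos82°, sin82°) = (0.1392, 0.9903)
|BD| = 7.9230
circle(B,8.00) ∩ circle(D,3.00): a=7.4324, h=2.9596
  candidates: C₊=(7.8832,2.9977) cross=23.449; C₋=(7.1434,-2.8751) cross=-23.449
  mode + wants cross > 0 → take C=(7.8832,2.9977) (cross=23.449)
ex = (C−B)/|BC| = (0.9680,0.2509); ey = (-0.2509,0.9680)
P = B + -1.67·ex + -0.66·ey = (-1.3118,-0.0677)

-1.31 -0.07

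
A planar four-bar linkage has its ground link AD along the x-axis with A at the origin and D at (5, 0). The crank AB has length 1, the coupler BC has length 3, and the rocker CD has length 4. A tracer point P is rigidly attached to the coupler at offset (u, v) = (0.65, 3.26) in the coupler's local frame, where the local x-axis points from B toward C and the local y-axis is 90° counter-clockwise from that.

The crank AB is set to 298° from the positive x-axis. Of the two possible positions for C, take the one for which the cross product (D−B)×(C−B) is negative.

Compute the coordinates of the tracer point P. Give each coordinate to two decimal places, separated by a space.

A=(0,0), D=(5.00,0)
B = A + 1.00·(cos298°, sin298°) = (0.4695, -0.8829)
|BD| = 4.6158
circle(B,3.00) ∩ circle(D,4.00): a=1.5496, h=2.5688
  candidates: C₊=(1.4991,1.9348) cross=11.857; C₋=(2.4819,-3.1079) cross=-11.857
  mode - wants cross < 0 → take C=(2.4819,-3.1079) (cross=-11.857)
ex = (C−B)/|BC| = (0.6708,-0.7416); ey = (0.7416,0.6708)
P = B + 0.65·ex + 3.26·ey = (3.3232,0.8218)

3.32 0.82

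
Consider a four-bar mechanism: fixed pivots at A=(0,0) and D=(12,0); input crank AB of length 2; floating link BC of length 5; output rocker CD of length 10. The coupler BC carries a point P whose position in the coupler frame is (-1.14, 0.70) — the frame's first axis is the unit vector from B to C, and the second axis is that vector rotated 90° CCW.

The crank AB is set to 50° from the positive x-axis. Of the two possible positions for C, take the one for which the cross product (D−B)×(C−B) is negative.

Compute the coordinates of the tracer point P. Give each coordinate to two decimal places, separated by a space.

A=(0,0), D=(12.00,0)
B = A + 2.00·(cos50°, sin50°) = (1.2856, 1.5321)
|BD| = 10.8234
circle(B,5.00) ∩ circle(D,10.00): a=1.9470, h=4.6053
  candidates: C₊=(3.8649,5.8155) cross=49.846; C₋=(2.5611,-3.3025) cross=-49.846
  mode - wants cross < 0 → take C=(2.5611,-3.3025) (cross=-49.846)
ex = (C−B)/|BC| = (0.2551,-0.9669); ey = (0.9669,0.2551)
P = B + -1.14·ex + 0.70·ey = (1.6716,2.8129)

1.67 2.81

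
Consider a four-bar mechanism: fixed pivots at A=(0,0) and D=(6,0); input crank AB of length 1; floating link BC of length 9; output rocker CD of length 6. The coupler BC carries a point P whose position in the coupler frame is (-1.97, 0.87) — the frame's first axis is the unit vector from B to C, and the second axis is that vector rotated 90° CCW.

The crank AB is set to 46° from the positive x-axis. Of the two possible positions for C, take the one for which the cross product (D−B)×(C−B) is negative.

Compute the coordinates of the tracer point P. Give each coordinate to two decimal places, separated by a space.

0.02 2.76

A=(0,0), D=(6.00,0)
B = A + 1.00·(cos46°, sin46°) = (0.6947, 0.7193)
|BD| = 5.3539
circle(B,9.00) ∩ circle(D,6.00): a=6.8795, h=5.8028
  candidates: C₊=(8.2914,5.5452) cross=31.068; C₋=(6.7321,-5.9552) cross=-31.068
  mode - wants cross < 0 → take C=(6.7321,-5.9552) (cross=-31.068)
ex = (C−B)/|BC| = (0.6708,-0.7416); ey = (0.7416,0.6708)
P = B + -1.97·ex + 0.87·ey = (0.0183,2.7639)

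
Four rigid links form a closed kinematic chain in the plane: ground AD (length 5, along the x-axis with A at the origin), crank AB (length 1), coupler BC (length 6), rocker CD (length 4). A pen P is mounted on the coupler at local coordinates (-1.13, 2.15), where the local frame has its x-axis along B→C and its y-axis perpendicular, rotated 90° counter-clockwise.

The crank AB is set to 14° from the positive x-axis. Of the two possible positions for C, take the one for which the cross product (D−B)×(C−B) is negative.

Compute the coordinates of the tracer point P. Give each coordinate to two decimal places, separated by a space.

1.69 2.56

A=(0,0), D=(5.00,0)
B = A + 1.00·(cos14°, sin14°) = (0.9703, 0.2419)
|BD| = 4.0370
circle(B,6.00) ∩ circle(D,4.00): a=4.4956, h=3.9736
  candidates: C₊=(5.6959,3.9390) cross=16.041; C₋=(5.2197,-3.9940) cross=-16.041
  mode - wants cross < 0 → take C=(5.2197,-3.9940) (cross=-16.041)
ex = (C−B)/|BC| = (0.7082,-0.7060); ey = (0.7060,0.7082)
P = B + -1.13·ex + 2.15·ey = (1.6879,2.5624)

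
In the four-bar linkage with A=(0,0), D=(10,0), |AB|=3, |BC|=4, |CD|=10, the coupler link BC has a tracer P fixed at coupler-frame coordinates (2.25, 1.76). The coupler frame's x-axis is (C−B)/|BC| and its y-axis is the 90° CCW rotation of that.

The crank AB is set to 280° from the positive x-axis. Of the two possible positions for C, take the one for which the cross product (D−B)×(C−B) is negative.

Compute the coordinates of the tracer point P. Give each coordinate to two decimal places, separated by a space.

3.13 -4.12

A=(0,0), D=(10.00,0)
B = A + 3.00·(cos280°, sin280°) = (0.5209, -2.9544)
|BD| = 9.9288
circle(B,4.00) ∩ circle(D,10.00): a=0.7343, h=3.9320
  candidates: C₊=(0.0519,1.0180) cross=39.040; C₋=(2.3920,-6.4898) cross=-39.040
  mode - wants cross < 0 → take C=(2.3920,-6.4898) (cross=-39.040)
ex = (C−B)/|BC| = (0.4678,-0.8839); ey = (0.8839,0.4678)
P = B + 2.25·ex + 1.76·ey = (3.1290,-4.1198)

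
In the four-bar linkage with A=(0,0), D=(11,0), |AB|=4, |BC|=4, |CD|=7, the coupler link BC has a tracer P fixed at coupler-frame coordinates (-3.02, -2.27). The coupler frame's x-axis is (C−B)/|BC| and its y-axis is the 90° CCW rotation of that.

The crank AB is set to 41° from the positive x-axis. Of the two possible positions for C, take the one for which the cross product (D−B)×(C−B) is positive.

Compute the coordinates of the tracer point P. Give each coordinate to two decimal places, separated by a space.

A=(0,0), D=(11.00,0)
B = A + 4.00·(cos41°, sin41°) = (3.0188, 2.6242)
|BD| = 8.4015
circle(B,4.00) ∩ circle(D,7.00): a=2.2368, h=3.3161
  candidates: C₊=(6.1795,5.0757) cross=27.860; C₋=(4.1080,-1.2246) cross=-27.860
  mode + wants cross > 0 → take C=(6.1795,5.0757) (cross=27.860)
ex = (C−B)/|BC| = (0.7902,0.6129); ey = (-0.6129,0.7902)
P = B + -3.02·ex + -2.27·ey = (2.0237,-1.0204)

2.02 -1.02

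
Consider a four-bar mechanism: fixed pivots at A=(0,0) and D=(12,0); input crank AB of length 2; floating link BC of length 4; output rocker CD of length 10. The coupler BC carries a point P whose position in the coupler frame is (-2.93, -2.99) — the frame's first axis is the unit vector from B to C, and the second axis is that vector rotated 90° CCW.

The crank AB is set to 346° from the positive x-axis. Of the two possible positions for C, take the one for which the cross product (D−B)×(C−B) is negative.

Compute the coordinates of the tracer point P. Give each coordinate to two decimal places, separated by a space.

A=(0,0), D=(12.00,0)
B = A + 2.00·(cos346°, sin346°) = (1.9406, -0.4838)
|BD| = 10.0710
circle(B,4.00) ∩ circle(D,10.00): a=0.8651, h=3.9053
  candidates: C₊=(2.6171,3.4585) cross=39.331; C₋=(2.9924,-4.3431) cross=-39.331
  mode - wants cross < 0 → take C=(2.9924,-4.3431) (cross=-39.331)
ex = (C−B)/|BC| = (0.2629,-0.9648); ey = (0.9648,0.2629)
P = B + -2.93·ex + -2.99·ey = (-1.7146,1.5569)

-1.71 1.56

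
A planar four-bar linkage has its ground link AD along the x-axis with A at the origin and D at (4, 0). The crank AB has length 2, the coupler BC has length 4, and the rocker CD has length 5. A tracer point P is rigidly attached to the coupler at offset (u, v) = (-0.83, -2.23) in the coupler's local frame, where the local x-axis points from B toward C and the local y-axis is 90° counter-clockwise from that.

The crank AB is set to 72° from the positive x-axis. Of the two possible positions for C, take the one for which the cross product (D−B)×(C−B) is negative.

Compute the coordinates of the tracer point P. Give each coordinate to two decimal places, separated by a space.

A=(0,0), D=(4.00,0)
B = A + 2.00·(cos72°, sin72°) = (0.6180, 1.9021)
|BD| = 3.8802
circle(B,4.00) ∩ circle(D,5.00): a=0.7803, h=3.9231
  candidates: C₊=(3.2214,4.9390) cross=15.222; C₋=(-0.6250,-1.8998) cross=-15.222
  mode - wants cross < 0 → take C=(-0.6250,-1.8998) (cross=-15.222)
ex = (C−B)/|BC| = (-0.3108,-0.9505); ey = (0.9505,-0.3108)
P = B + -0.83·ex + -2.23·ey = (-1.2436,3.3840)

-1.24 3.38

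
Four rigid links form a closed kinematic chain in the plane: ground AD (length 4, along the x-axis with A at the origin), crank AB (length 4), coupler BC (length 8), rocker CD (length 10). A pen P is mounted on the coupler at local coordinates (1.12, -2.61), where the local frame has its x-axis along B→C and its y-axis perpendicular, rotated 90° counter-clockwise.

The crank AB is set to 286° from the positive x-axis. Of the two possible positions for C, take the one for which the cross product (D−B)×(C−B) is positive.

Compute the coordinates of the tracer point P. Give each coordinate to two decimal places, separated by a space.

1.31 -1.01

A=(0,0), D=(4.00,0)
B = A + 4.00·(cos286°, sin286°) = (1.1025, -3.8450)
|BD| = 4.8145
circle(B,8.00) ∩ circle(D,10.00): a=-1.3314, h=7.8884
  candidates: C₊=(-5.9987,-0.1610) cross=37.979; C₋=(6.6013,-9.6557) cross=-37.979
  mode + wants cross > 0 → take C=(-5.9987,-0.1610) (cross=37.979)
ex = (C−B)/|BC| = (-0.8877,0.4605); ey = (-0.4605,-0.8877)
P = B + 1.12·ex + -2.61·ey = (1.3103,-1.0125)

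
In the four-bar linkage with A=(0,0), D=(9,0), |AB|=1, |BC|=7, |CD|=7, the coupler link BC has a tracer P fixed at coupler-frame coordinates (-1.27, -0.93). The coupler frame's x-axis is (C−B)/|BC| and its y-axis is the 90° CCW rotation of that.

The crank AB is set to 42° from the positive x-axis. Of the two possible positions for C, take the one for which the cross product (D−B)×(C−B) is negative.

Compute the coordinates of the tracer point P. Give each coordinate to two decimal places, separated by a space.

-0.71 1.26

A=(0,0), D=(9.00,0)
B = A + 1.00·(cos42°, sin42°) = (0.7431, 0.6691)
|BD| = 8.2839
circle(B,7.00) ∩ circle(D,7.00): a=4.1420, h=5.6431
  candidates: C₊=(5.3274,5.9592) cross=46.747; C₋=(4.4158,-5.2901) cross=-46.747
  mode - wants cross < 0 → take C=(4.4158,-5.2901) (cross=-46.747)
ex = (C−B)/|BC| = (0.5247,-0.8513); ey = (0.8513,0.5247)
P = B + -1.27·ex + -0.93·ey = (-0.7149,1.2624)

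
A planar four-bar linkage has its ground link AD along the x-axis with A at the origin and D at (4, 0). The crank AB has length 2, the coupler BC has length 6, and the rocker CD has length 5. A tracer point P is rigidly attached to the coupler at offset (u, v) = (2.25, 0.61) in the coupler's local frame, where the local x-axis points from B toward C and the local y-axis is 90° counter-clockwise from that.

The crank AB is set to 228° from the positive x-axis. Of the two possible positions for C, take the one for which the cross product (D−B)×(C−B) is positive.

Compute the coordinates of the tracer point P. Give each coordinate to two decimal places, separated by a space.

A=(0,0), D=(4.00,0)
B = A + 2.00·(cos228°, sin228°) = (-1.3383, -1.4863)
|BD| = 5.5413
circle(B,6.00) ∩ circle(D,5.00): a=3.7632, h=4.6732
  candidates: C₊=(1.0336,4.0250) cross=25.895; C₋=(3.5405,-4.9788) cross=-25.895
  mode + wants cross > 0 → take C=(1.0336,4.0250) (cross=25.895)
ex = (C−B)/|BC| = (0.3953,0.9185); ey = (-0.9185,0.3953)
P = B + 2.25·ex + 0.61·ey = (-1.0091,0.8216)

-1.01 0.82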